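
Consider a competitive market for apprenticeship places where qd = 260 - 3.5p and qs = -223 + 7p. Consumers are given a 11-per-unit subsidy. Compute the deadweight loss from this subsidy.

Deadweight loss = 847/6

Pre-subsidy: 260 - 3.5p = -223 + 7p gives p* = 46, q* = 99.
With the rebate, buyers effectively pay pb = ps − 11, where ps is the price sellers receive.
Demand in terms of ps becomes qd = 260 − 3.5(ps − 11) = 298.5 - 3.5ps. Setting this equal to supply: 298.5 - 3.5ps = -223 + 7ps, so ps = 149/3.
Buyers pay pb = 149/3 − 11 = 116/3; q' = -223 + 7·(149/3) = 374/3.
The subsidy expands output by 374/3 − 99 = 77/3 past the efficient level; on those units the gap between marginal cost and willingness to pay runs from 0 up to 11.
DWL = ½ × 11 × 77/3 = 847/6.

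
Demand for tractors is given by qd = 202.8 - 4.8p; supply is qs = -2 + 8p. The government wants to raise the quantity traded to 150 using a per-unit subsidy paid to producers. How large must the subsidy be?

At q = 150, invert demand for the buyer price: pb = (202.8 − 150)/4.8 = 11; invert supply for the seller price: ps = (150 − (-2))/8 = 19.
The subsidy must fill the gap: s = ps − pb = 19 − 11 = 8.

Required subsidy s = 8 per unit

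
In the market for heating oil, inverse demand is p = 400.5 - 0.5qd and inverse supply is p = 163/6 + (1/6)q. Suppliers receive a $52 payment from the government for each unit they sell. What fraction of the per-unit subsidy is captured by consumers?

Pre-subsidy: 400.5 - 0.5q = 163/6 + (1/6)q gives q* = 560 and p* = 120.5.
With the subsidy, sellers receive ps = pb + 52 for each unit, where pb is the price buyers pay.
On the curves, pb = 400.5 - 0.5q and ps = 163/6 + (1/6)q; the wedge ps − pb = 52 gives 163/6 + (1/6)q − (400.5 - 0.5q) = 52, so q' = 638.
Then pb = 400.5 − 0.5·638 = 81.5 and ps = 163/6 + (1/6)·638 = 133.5.
Buyers' price falls by p* − pb = 120.5 − 81.5 = 39; sellers' price rises by ps − p* = 133.5 − 120.5 = 13.
So consumers capture 39/52 = 0.75 of each unit of subsidy.

Consumer share = 0.75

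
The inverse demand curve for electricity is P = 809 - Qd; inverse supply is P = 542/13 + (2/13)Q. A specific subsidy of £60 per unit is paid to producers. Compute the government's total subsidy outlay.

Pre-subsidy: 809 - Q = 542/13 + (2/13)Q gives Q* = 665 and P* = 144.
With the subsidy, sellers receive Ps = Pb + 60 for each unit, where Pb is the price buyers pay.
On the curves, Pb = 809 - Q and Ps = 542/13 + (2/13)Q; the wedge Ps − Pb = 60 gives 542/13 + (2/13)Q − (809 - Q) = 60, so Q' = 717.
Then Pb = 809 − 1·717 = 92 and Ps = 542/13 + (2/13)·717 = 152.
Government outlay = subsidy × quantity = 60 × 717 = 43020.

Government cost = £43020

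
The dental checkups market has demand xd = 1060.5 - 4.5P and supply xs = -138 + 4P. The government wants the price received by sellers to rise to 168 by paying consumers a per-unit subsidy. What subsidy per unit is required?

Required subsidy s = 51 per unit

At a seller price of 168, quantity supplied is -138 + 4·168 = 534.
Buyers absorb 534 only when they pay Pb with 1060.5 − 4.5·Pb = 534, i.e. Pb = 117.
s = Ps − Pb = 168 − 117 = 51.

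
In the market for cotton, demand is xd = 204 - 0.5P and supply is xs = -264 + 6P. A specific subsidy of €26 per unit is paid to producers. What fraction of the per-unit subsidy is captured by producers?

Pre-subsidy: 204 - 0.5P = -264 + 6P gives P* = 72, x* = 168.
With the subsidy, sellers receive Ps = Pb + 26 for each unit, where Pb is the price buyers pay.
Supply in terms of Pb becomes xs = -264 + 6(Pb + 26) = -108 + 6Pb. Setting this equal to demand: 204 - 0.5Pb = -108 + 6Pb, so Pb = 48.
Sellers receive Ps = 48 + 26 = 74; x' = 204 − 0.5·48 = 180.
Buyers' price falls by P* − Pb = 72 − 48 = 24; sellers' price rises by Ps − P* = 74 − 72 = 2.
So producers capture 2/26 = 1/13 of each unit of subsidy.

Producer share = 1/13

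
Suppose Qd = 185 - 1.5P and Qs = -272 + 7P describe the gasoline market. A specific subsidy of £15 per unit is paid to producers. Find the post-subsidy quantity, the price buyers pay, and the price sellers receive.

Pre-subsidy: 185 - 1.5P = -272 + 7P gives P* = 914/17, Q* = 1774/17.
With the subsidy, sellers receive Ps = Pb + 15 for each unit, where Pb is the price buyers pay.
Supply in terms of Pb becomes Qs = -272 + 7(Pb + 15) = -167 + 7Pb. Setting this equal to demand: 185 - 1.5Pb = -167 + 7Pb, so Pb = 704/17.
Sellers receive Ps = 704/17 + 15 = 959/17; Q' = 185 − 1.5·(704/17) = 2089/17.

Q' = 2089/17; buyers pay 704/17; sellers receive 959/17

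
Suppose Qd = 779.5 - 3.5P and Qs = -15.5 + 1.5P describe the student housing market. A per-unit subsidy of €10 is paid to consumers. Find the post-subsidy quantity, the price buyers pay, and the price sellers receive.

Pre-subsidy: 779.5 - 3.5P = -15.5 + 1.5P gives P* = 159, Q* = 223.
With the rebate, buyers effectively pay Pb = Ps − 10, where Ps is the price sellers receive.
Demand in terms of Ps becomes Qd = 779.5 − 3.5(Ps − 10) = 814.5 - 3.5Ps. Setting this equal to supply: 814.5 - 3.5Ps = -15.5 + 1.5Ps, so Ps = 166.
Buyers pay Pb = 166 − 10 = 156; Q' = -15.5 + 1.5·166 = 233.5.

Q' = 233.5; buyers pay €156; sellers receive €166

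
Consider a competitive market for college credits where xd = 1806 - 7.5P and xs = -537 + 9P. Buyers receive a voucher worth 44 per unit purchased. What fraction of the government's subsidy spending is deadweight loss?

DWL / government spending = 30/307

Pre-subsidy: 1806 - 7.5P = -537 + 9P gives P* = 142, x* = 741.
With the rebate, buyers effectively pay Pb = Ps − 44, where Ps is the price sellers receive.
Demand in terms of Ps becomes xd = 1806 − 7.5(Ps − 44) = 2136 - 7.5Ps. Setting this equal to supply: 2136 - 7.5Ps = -537 + 9Ps, so Ps = 162.
Buyers pay Pb = 162 − 44 = 118; x' = -537 + 9·162 = 921.
ΔCS = ½(741 + 921)(142 − 118) = 19944; ΔPS = ½(741 + 921)(162 − 142) = 16620.
Government spending = 44 × 921 = 40524.
DWL = ½ × 44 × (921 − 741) = 3960; fraction = 3960 / 40524 = 30/307.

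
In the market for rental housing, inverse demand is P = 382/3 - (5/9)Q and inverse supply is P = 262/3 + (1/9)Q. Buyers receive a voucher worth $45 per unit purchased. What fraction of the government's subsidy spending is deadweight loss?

Pre-subsidy: 382/3 - (5/9)Q = 262/3 + (1/9)Q gives Q* = 60 and P* = 94.
With the rebate, buyers effectively pay Pb = Ps − 45, where Ps is the price sellers receive.
On the curves, Pb = 382/3 - (5/9)Q and Ps = 262/3 + (1/9)Q; the wedge Ps − Pb = 45 gives 262/3 + (1/9)Q − (382/3 - (5/9)Q) = 45, so Q' = 127.5.
Then Pb = 382/3 − (5/9)·127.5 = 56.5 and Ps = 262/3 + (1/9)·127.5 = 101.5.
ΔCS = ½(60 + 127.5)(94 − 56.5) = 3515.625; ΔPS = ½(60 + 127.5)(101.5 − 94) = 703.125.
Government spending = 45 × 127.5 = 5737.5.
DWL = ½ × 45 × (127.5 − 60) = 1518.75; fraction = 1518.75 / 5737.5 = 9/34.

DWL / government spending = 9/34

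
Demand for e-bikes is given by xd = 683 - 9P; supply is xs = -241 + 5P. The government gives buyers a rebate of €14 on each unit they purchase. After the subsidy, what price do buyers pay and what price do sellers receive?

Buyers pay €61; sellers receive €75

Pre-subsidy: 683 - 9P = -241 + 5P gives P* = 66, x* = 89.
With the rebate, buyers effectively pay Pb = Ps − 14, where Ps is the price sellers receive.
Demand in terms of Ps becomes xd = 683 − 9(Ps − 14) = 809 - 9Ps. Setting this equal to supply: 809 - 9Ps = -241 + 5Ps, so Ps = 75.
Buyers pay Pb = 75 − 14 = 61; x' = -241 + 5·75 = 134.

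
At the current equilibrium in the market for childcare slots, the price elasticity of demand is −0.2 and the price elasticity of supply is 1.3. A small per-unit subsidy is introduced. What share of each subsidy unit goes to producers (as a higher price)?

Producer share = 2/15

For a small subsidy around the equilibrium, the benefit split depends on the relative slopes, which at a point are proportional to the elasticities.
Buyer share = εs/(εs + |εd|) = 1.3/(1.3 + 0.2) = 13/15; seller share = |εd|/(εs + |εd|) = 2/15.
So producers capture 2/15 of the subsidy.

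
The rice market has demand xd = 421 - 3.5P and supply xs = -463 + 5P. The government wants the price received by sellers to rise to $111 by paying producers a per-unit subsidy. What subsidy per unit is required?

Required subsidy s = $17 per unit

At a seller price of 111, quantity supplied is -463 + 5·111 = 92.
Buyers absorb 92 only when they pay Pb with 421 − 3.5·Pb = 92, i.e. Pb = 94.
s = Ps − Pb = 111 − 94 = 17.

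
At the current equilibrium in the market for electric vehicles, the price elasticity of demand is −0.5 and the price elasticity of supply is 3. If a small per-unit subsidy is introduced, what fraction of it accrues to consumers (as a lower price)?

Consumer share = 6/7

For a small subsidy around the equilibrium, the benefit split depends on the relative slopes, which at a point are proportional to the elasticities.
Buyer share = εs/(εs + |εd|) = 3/(3 + 0.5) = 6/7; seller share = |εd|/(εs + |εd|) = 1/7.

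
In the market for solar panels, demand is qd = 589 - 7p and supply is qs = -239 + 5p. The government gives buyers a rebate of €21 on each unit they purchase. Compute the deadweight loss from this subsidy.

Pre-subsidy: 589 - 7p = -239 + 5p gives p* = 69, q* = 106.
With the rebate, buyers effectively pay pb = ps − 21, where ps is the price sellers receive.
Demand in terms of ps becomes qd = 589 − 7(ps − 21) = 736 - 7ps. Setting this equal to supply: 736 - 7ps = -239 + 5ps, so ps = 81.25.
Buyers pay pb = 81.25 − 21 = 60.25; q' = -239 + 5·81.25 = 167.25.
The subsidy expands output by 167.25 − 106 = 61.25 past the efficient level; on those units the gap between marginal cost and willingness to pay runs from 0 up to 21.
DWL = ½ × 21 × 61.25 = 643.125.

Deadweight loss = €643.125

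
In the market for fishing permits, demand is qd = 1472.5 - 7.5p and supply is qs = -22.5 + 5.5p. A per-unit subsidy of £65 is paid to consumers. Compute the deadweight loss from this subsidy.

Deadweight loss = £6703.125

Pre-subsidy: 1472.5 - 7.5p = -22.5 + 5.5p gives p* = 115, q* = 610.
With the rebate, buyers effectively pay pb = ps − 65, where ps is the price sellers receive.
Demand in terms of ps becomes qd = 1472.5 − 7.5(ps − 65) = 1960 - 7.5ps. Setting this equal to supply: 1960 - 7.5ps = -22.5 + 5.5ps, so ps = 152.5.
Buyers pay pb = 152.5 − 65 = 87.5; q' = -22.5 + 5.5·152.5 = 816.25.
The subsidy expands output by 816.25 − 610 = 206.25 past the efficient level; on those units the gap between marginal cost and willingness to pay runs from 0 up to 65.
DWL = ½ × 65 × 206.25 = 6703.125.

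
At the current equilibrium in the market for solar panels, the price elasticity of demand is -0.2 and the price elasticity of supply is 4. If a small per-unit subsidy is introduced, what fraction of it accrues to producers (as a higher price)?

For a small subsidy around the equilibrium, the benefit split depends on the relative slopes, which at a point are proportional to the elasticities.
Buyer share = εs/(εs + |εd|) = 4/(4 + 0.2) = 20/21; seller share = |εd|/(εs + |εd|) = 1/21.
So producers capture 1/21 of the subsidy.

Producer share = 1/21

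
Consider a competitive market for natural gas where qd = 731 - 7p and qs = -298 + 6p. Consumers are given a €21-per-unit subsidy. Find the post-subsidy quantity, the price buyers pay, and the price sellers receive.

Pre-subsidy: 731 - 7p = -298 + 6p gives p* = 1029/13, q* = 2300/13.
With the rebate, buyers effectively pay pb = ps − 21, where ps is the price sellers receive.
Demand in terms of ps becomes qd = 731 − 7(ps − 21) = 878 - 7ps. Setting this equal to supply: 878 - 7ps = -298 + 6ps, so ps = 1176/13.
Buyers pay pb = 1176/13 − 21 = 903/13; q' = -298 + 6·(1176/13) = 3182/13.

q' = 3182/13; buyers pay 903/13; sellers receive 1176/13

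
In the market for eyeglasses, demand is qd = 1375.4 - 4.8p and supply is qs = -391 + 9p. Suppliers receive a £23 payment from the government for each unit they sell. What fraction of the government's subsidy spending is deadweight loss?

DWL / government spending = 36/833

Pre-subsidy: 1375.4 - 4.8p = -391 + 9p gives p* = 128, q* = 761.
With the subsidy, sellers receive ps = pb + 23 for each unit, where pb is the price buyers pay.
Supply in terms of pb becomes qs = -391 + 9(pb + 23) = -184 + 9pb. Setting this equal to demand: 1375.4 - 4.8pb = -184 + 9pb, so pb = 113.
Sellers receive ps = 113 + 23 = 136; q' = 1375.4 − 4.8·113 = 833.
ΔCS = ½(761 + 833)(128 − 113) = 11955; ΔPS = ½(761 + 833)(136 − 128) = 6376.
Government spending = 23 × 833 = 19159.
DWL = ½ × 23 × (833 − 761) = 828; fraction = 828 / 19159 = 36/833.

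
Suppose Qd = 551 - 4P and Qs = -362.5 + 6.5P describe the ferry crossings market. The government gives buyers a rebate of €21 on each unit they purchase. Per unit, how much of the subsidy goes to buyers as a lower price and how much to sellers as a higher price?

Buyers gain €13 per unit; sellers gain €8 per unit

Pre-subsidy: 551 - 4P = -362.5 + 6.5P gives P* = 87, Q* = 203.
With the rebate, buyers effectively pay Pb = Ps − 21, where Ps is the price sellers receive.
Demand in terms of Ps becomes Qd = 551 − 4(Ps − 21) = 635 - 4Ps. Setting this equal to supply: 635 - 4Ps = -362.5 + 6.5Ps, so Ps = 95.
Buyers pay Pb = 95 − 21 = 74; Q' = -362.5 + 6.5·95 = 255.
Buyers' price falls by P* − Pb = 87 − 74 = 13; sellers' price rises by Ps − P* = 95 − 87 = 8.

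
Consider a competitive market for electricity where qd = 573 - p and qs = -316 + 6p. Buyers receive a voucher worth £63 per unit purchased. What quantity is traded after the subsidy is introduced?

Pre-subsidy: 573 - p = -316 + 6p gives p* = 127, q* = 446.
With the rebate, buyers effectively pay pb = ps − 63, where ps is the price sellers receive.
Demand in terms of ps becomes qd = 573 − 1(ps − 63) = 636 - ps. Setting this equal to supply: 636 - ps = -316 + 6ps, so ps = 136.
Buyers pay pb = 136 − 63 = 73; q' = -316 + 6·136 = 500.

q' = 500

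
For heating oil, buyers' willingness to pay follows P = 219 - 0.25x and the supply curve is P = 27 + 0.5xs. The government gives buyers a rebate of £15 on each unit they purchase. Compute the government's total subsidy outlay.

Government cost = £4140

Pre-subsidy: 219 - 0.25x = 27 + 0.5x gives x* = 256 and P* = 155.
With the rebate, buyers effectively pay Pb = Ps − 15, where Ps is the price sellers receive.
On the curves, Pb = 219 - 0.25x and Ps = 27 + 0.5x; the wedge Ps − Pb = 15 gives 27 + 0.5x − (219 - 0.25x) = 15, so x' = 276.
Then Pb = 219 − 0.25·276 = 150 and Ps = 27 + 0.5·276 = 165.
Government outlay = subsidy × quantity = 15 × 276 = 4140.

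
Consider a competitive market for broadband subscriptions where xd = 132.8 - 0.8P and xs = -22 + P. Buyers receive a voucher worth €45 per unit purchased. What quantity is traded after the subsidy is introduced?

Pre-subsidy: 132.8 - 0.8P = -22 + P gives P* = 86, x* = 64.
With the rebate, buyers effectively pay Pb = Ps − 45, where Ps is the price sellers receive.
Demand in terms of Ps becomes xd = 132.8 − 0.8(Ps − 45) = 168.8 - 0.8Ps. Setting this equal to supply: 168.8 - 0.8Ps = -22 + Ps, so Ps = 106.
Buyers pay Pb = 106 − 45 = 61; x' = -22 + 1·106 = 84.

x' = 84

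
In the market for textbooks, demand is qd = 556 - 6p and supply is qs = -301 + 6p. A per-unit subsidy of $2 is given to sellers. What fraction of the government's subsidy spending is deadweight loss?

DWL / government spending = 2/89

Pre-subsidy: 556 - 6p = -301 + 6p gives p* = 857/12, q* = 127.5.
With the subsidy, sellers receive ps = pb + 2 for each unit, where pb is the price buyers pay.
Supply in terms of pb becomes qs = -301 + 6(pb + 2) = -289 + 6pb. Setting this equal to demand: 556 - 6pb = -289 + 6pb, so pb = 845/12.
Sellers receive ps = 845/12 + 2 = 869/12; q' = 556 − 6·(845/12) = 133.5.
ΔCS = ½(127.5 + 133.5)(857/12 − 845/12) = 130.5; ΔPS = ½(127.5 + 133.5)(869/12 − 857/12) = 130.5.
Government spending = 2 × 133.5 = 267.
DWL = ½ × 2 × (133.5 − 127.5) = 6; fraction = 6 / 267 = 2/89.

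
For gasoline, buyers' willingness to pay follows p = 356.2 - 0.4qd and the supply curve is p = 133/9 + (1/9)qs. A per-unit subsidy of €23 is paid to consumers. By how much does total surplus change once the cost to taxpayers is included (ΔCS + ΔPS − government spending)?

Net change in total surplus = -€517.5

Pre-subsidy: 356.2 - 0.4q = 133/9 + (1/9)q gives q* = 668 and p* = 89.
With the rebate, buyers effectively pay pb = ps − 23, where ps is the price sellers receive.
On the curves, pb = 356.2 - 0.4q and ps = 133/9 + (1/9)q; the wedge ps − pb = 23 gives 133/9 + (1/9)q − (356.2 - 0.4q) = 23, so q' = 713.
Then pb = 356.2 − 0.4·713 = 71 and ps = 133/9 + (1/9)·713 = 94.
ΔCS = ½(668 + 713)(89 − 71) = 12429; ΔPS = ½(668 + 713)(94 − 89) = 3452.5.
Government spending = 23 × 713 = 16399.
Net change = 12429 + 3452.5 − 16399 = -517.5. The loss equals the DWL triangle ½·23·45.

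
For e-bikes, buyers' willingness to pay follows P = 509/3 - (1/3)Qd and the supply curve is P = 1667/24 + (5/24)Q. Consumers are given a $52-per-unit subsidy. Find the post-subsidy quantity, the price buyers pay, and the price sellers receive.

Q' = 281; buyers pay $76; sellers receive $128

Pre-subsidy: 509/3 - (1/3)Q = 1667/24 + (5/24)Q gives Q* = 185 and P* = 108.
With the rebate, buyers effectively pay Pb = Ps − 52, where Ps is the price sellers receive.
On the curves, Pb = 509/3 - (1/3)Q and Ps = 1667/24 + (5/24)Q; the wedge Ps − Pb = 52 gives 1667/24 + (5/24)Q − (509/3 - (1/3)Q) = 52, so Q' = 281.
Then Pb = 509/3 − (1/3)·281 = 76 and Ps = 1667/24 + (5/24)·281 = 128.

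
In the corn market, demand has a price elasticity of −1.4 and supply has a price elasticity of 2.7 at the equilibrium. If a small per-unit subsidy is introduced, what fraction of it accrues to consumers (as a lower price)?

For a small subsidy around the equilibrium, the benefit split depends on the relative slopes, which at a point are proportional to the elasticities.
Buyer share = εs/(εs + |εd|) = 2.7/(2.7 + 1.4) = 27/41; seller share = |εd|/(εs + |εd|) = 14/41.

Consumer share = 27/41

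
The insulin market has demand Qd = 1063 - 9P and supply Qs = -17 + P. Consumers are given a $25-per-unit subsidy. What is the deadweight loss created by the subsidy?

Deadweight loss = $281.25

Pre-subsidy: 1063 - 9P = -17 + P gives P* = 108, Q* = 91.
With the rebate, buyers effectively pay Pb = Ps − 25, where Ps is the price sellers receive.
Demand in terms of Ps becomes Qd = 1063 − 9(Ps − 25) = 1288 - 9Ps. Setting this equal to supply: 1288 - 9Ps = -17 + Ps, so Ps = 130.5.
Buyers pay Pb = 130.5 − 25 = 105.5; Q' = -17 + 1·130.5 = 113.5.
The subsidy expands output by 113.5 − 91 = 22.5 past the efficient level; on those units the gap between marginal cost and willingness to pay runs from 0 up to 25.
DWL = ½ × 25 × 22.5 = 281.25.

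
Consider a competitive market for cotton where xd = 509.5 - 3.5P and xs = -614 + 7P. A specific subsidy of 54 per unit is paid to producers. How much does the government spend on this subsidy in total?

Government cost = 14094

Pre-subsidy: 509.5 - 3.5P = -614 + 7P gives P* = 107, x* = 135.
With the subsidy, sellers receive Ps = Pb + 54 for each unit, where Pb is the price buyers pay.
Supply in terms of Pb becomes xs = -614 + 7(Pb + 54) = -236 + 7Pb. Setting this equal to demand: 509.5 - 3.5Pb = -236 + 7Pb, so Pb = 71.
Sellers receive Ps = 71 + 54 = 125; x' = 509.5 − 3.5·71 = 261.
Government outlay = subsidy × quantity = 54 × 261 = 14094.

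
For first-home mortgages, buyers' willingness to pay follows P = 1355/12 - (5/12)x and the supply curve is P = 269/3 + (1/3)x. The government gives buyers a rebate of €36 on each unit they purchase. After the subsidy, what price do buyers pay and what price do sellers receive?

Pre-subsidy: 1355/12 - (5/12)x = 269/3 + (1/3)x gives x* = 31 and P* = 100.
With the rebate, buyers effectively pay Pb = Ps − 36, where Ps is the price sellers receive.
On the curves, Pb = 1355/12 - (5/12)x and Ps = 269/3 + (1/3)x; the wedge Ps − Pb = 36 gives 269/3 + (1/3)x − (1355/12 - (5/12)x) = 36, so x' = 79.
Then Pb = 1355/12 − (5/12)·79 = 80 and Ps = 269/3 + (1/3)·79 = 116.

Buyers pay €80; sellers receive €116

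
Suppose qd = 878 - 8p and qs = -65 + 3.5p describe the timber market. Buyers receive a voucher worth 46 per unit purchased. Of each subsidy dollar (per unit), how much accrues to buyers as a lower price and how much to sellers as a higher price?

Pre-subsidy: 878 - 8p = -65 + 3.5p gives p* = 82, q* = 222.
With the rebate, buyers effectively pay pb = ps − 46, where ps is the price sellers receive.
Demand in terms of ps becomes qd = 878 − 8(ps − 46) = 1246 - 8ps. Setting this equal to supply: 1246 - 8ps = -65 + 3.5ps, so ps = 114.
Buyers pay pb = 114 − 46 = 68; q' = -65 + 3.5·114 = 334.
Buyers' price falls by p* − pb = 82 − 68 = 14; sellers' price rises by ps − p* = 114 − 82 = 32.

Buyers gain 14 per unit; sellers gain 32 per unit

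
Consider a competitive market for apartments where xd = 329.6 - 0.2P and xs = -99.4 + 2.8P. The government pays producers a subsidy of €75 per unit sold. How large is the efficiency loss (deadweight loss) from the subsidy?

Deadweight loss = €525

Pre-subsidy: 329.6 - 0.2P = -99.4 + 2.8P gives P* = 143, x* = 301.
With the subsidy, sellers receive Ps = Pb + 75 for each unit, where Pb is the price buyers pay.
Supply in terms of Pb becomes xs = -99.4 + 2.8(Pb + 75) = 110.6 + 2.8Pb. Setting this equal to demand: 329.6 - 0.2Pb = 110.6 + 2.8Pb, so Pb = 73.
Sellers receive Ps = 73 + 75 = 148; x' = 329.6 − 0.2·73 = 315.
The subsidy expands output by 315 − 301 = 14 past the efficient level; on those units the gap between marginal cost and willingness to pay runs from 0 up to 75.
DWL = ½ × 75 × 14 = 525.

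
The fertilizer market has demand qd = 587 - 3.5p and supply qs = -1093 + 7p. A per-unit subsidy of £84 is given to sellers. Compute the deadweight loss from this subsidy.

Deadweight loss = £8232

Pre-subsidy: 587 - 3.5p = -1093 + 7p gives p* = 160, q* = 27.
With the subsidy, sellers receive ps = pb + 84 for each unit, where pb is the price buyers pay.
Supply in terms of pb becomes qs = -1093 + 7(pb + 84) = -505 + 7pb. Setting this equal to demand: 587 - 3.5pb = -505 + 7pb, so pb = 104.
Sellers receive ps = 104 + 84 = 188; q' = 587 − 3.5·104 = 223.
The subsidy expands output by 223 − 27 = 196 past the efficient level; on those units the gap between marginal cost and willingness to pay runs from 0 up to 84.
DWL = ½ × 84 × 196 = 8232.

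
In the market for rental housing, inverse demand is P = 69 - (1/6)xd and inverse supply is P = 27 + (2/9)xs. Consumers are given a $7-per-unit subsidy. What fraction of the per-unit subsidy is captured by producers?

Producer share = 4/7

Pre-subsidy: 69 - (1/6)x = 27 + (2/9)x gives x* = 108 and P* = 51.
With the rebate, buyers effectively pay Pb = Ps − 7, where Ps is the price sellers receive.
On the curves, Pb = 69 - (1/6)x and Ps = 27 + (2/9)x; the wedge Ps − Pb = 7 gives 27 + (2/9)x − (69 - (1/6)x) = 7, so x' = 126.
Then Pb = 69 − (1/6)·126 = 48 and Ps = 27 + (2/9)·126 = 55.
Buyers' price falls by P* − Pb = 51 − 48 = 3; sellers' price rises by Ps − P* = 55 − 51 = 4.
So producers capture 4/7 = 4/7 of each unit of subsidy.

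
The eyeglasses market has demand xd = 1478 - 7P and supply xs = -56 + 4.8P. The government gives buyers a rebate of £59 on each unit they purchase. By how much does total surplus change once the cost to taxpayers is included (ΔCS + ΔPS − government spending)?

Pre-subsidy: 1478 - 7P = -56 + 4.8P gives P* = 130, x* = 568.
With the rebate, buyers effectively pay Pb = Ps − 59, where Ps is the price sellers receive.
Demand in terms of Ps becomes xd = 1478 − 7(Ps − 59) = 1891 - 7Ps. Setting this equal to supply: 1891 - 7Ps = -56 + 4.8Ps, so Ps = 165.
Buyers pay Pb = 165 − 59 = 106; x' = -56 + 4.8·165 = 736.
ΔCS = ½(568 + 736)(130 − 106) = 15648; ΔPS = ½(568 + 736)(165 − 130) = 22820.
Government spending = 59 × 736 = 43424.
Net change = 15648 + 22820 − 43424 = -4956. The loss equals the DWL triangle ½·59·168.

Net change in total surplus = -£4956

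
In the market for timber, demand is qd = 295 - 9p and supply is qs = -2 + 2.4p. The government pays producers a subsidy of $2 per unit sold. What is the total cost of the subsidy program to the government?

Government cost = 2444/19

Pre-subsidy: 295 - 9p = -2 + 2.4p gives p* = 495/19, q* = 1150/19.
With the subsidy, sellers receive ps = pb + 2 for each unit, where pb is the price buyers pay.
Supply in terms of pb becomes qs = -2 + 2.4(pb + 2) = 2.8 + 2.4pb. Setting this equal to demand: 295 - 9pb = 2.8 + 2.4pb, so pb = 487/19.
Sellers receive ps = 487/19 + 2 = 525/19; q' = 295 − 9·(487/19) = 1222/19.
Government outlay = subsidy × quantity = 2 × 1222/19 = 2444/19.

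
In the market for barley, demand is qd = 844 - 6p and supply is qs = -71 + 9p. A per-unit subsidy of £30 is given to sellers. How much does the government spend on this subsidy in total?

Pre-subsidy: 844 - 6p = -71 + 9p gives p* = 61, q* = 478.
With the subsidy, sellers receive ps = pb + 30 for each unit, where pb is the price buyers pay.
Supply in terms of pb becomes qs = -71 + 9(pb + 30) = 199 + 9pb. Setting this equal to demand: 844 - 6pb = 199 + 9pb, so pb = 43.
Sellers receive ps = 43 + 30 = 73; q' = 844 − 6·43 = 586.
Government outlay = subsidy × quantity = 30 × 586 = 17580.

Government cost = £17580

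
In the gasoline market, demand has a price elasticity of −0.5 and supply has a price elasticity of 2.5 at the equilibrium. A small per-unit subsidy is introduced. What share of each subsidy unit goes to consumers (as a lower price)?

Consumer share = 5/6

For a small subsidy around the equilibrium, the benefit split depends on the relative slopes, which at a point are proportional to the elasticities.
Buyer share = εs/(εs + |εd|) = 2.5/(2.5 + 0.5) = 5/6; seller share = |εd|/(εs + |εd|) = 1/6.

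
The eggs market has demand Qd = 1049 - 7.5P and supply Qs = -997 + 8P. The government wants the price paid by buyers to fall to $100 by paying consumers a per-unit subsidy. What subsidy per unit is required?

At a buyer price of 100, quantity demanded is 1049 − 7.5·100 = 299.
Sellers supply 299 only when they receive Ps with -997 + 8·Ps = 299, i.e. Ps = 162.
s = Ps − Pb = 162 − 100 = 62.

Required subsidy s = $62 per unit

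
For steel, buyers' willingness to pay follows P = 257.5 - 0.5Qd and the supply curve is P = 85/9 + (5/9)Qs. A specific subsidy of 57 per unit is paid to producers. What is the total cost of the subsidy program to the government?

Government cost = 16473

Pre-subsidy: 257.5 - 0.5Q = 85/9 + (5/9)Q gives Q* = 235 and P* = 140.
With the subsidy, sellers receive Ps = Pb + 57 for each unit, where Pb is the price buyers pay.
On the curves, Pb = 257.5 - 0.5Q and Ps = 85/9 + (5/9)Q; the wedge Ps − Pb = 57 gives 85/9 + (5/9)Q − (257.5 - 0.5Q) = 57, so Q' = 289.
Then Pb = 257.5 − 0.5·289 = 113 and Ps = 85/9 + (5/9)·289 = 170.
Government outlay = subsidy × quantity = 57 × 289 = 16473.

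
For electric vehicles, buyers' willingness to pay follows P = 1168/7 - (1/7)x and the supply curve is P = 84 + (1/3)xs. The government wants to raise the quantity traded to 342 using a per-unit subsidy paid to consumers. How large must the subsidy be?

At x = 342, from the demand curve buyers pay Pb = 1168/7 − (1/7)·342 = 118; from the supply curve sellers need Ps = 84 + (1/3)·342 = 198.
The subsidy must fill the gap: s = Ps − Pb = 198 − 118 = 80.

Required subsidy s = 80 per unit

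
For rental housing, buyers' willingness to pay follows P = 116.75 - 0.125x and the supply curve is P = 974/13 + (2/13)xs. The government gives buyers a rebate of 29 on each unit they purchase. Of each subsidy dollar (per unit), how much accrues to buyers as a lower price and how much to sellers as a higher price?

Buyers gain 13 per unit; sellers gain 16 per unit

Pre-subsidy: 116.75 - 0.125x = 974/13 + (2/13)x gives x* = 150 and P* = 98.
With the rebate, buyers effectively pay Pb = Ps − 29, where Ps is the price sellers receive.
On the curves, Pb = 116.75 - 0.125x and Ps = 974/13 + (2/13)x; the wedge Ps − Pb = 29 gives 974/13 + (2/13)x − (116.75 - 0.125x) = 29, so x' = 254.
Then Pb = 116.75 − 0.125·254 = 85 and Ps = 974/13 + (2/13)·254 = 114.
Buyers' price falls by P* − Pb = 98 − 85 = 13; sellers' price rises by Ps − P* = 114 − 98 = 16.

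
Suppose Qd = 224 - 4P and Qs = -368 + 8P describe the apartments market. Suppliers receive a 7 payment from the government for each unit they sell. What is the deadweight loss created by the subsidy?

Deadweight loss = 196/3

Pre-subsidy: 224 - 4P = -368 + 8P gives P* = 148/3, Q* = 80/3.
With the subsidy, sellers receive Ps = Pb + 7 for each unit, where Pb is the price buyers pay.
Supply in terms of Pb becomes Qs = -368 + 8(Pb + 7) = -312 + 8Pb. Setting this equal to demand: 224 - 4Pb = -312 + 8Pb, so Pb = 134/3.
Sellers receive Ps = 134/3 + 7 = 155/3; Q' = 224 − 4·(134/3) = 136/3.
The subsidy expands output by 136/3 − 80/3 = 56/3 past the efficient level; on those units the gap between marginal cost and willingness to pay runs from 0 up to 7.
DWL = ½ × 7 × 56/3 = 196/3.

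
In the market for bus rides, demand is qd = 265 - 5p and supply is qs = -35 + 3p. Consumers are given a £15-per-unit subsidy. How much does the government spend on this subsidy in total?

Government cost = £1584.375

Pre-subsidy: 265 - 5p = -35 + 3p gives p* = 37.5, q* = 77.5.
With the rebate, buyers effectively pay pb = ps − 15, where ps is the price sellers receive.
Demand in terms of ps becomes qd = 265 − 5(ps − 15) = 340 - 5ps. Setting this equal to supply: 340 - 5ps = -35 + 3ps, so ps = 46.875.
Buyers pay pb = 46.875 − 15 = 31.875; q' = -35 + 3·46.875 = 105.625.
Government outlay = subsidy × quantity = 15 × 105.625 = 1584.375.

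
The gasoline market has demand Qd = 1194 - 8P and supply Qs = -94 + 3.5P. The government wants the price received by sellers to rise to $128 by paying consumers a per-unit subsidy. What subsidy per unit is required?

Required subsidy s = $23 per unit

At a seller price of 128, quantity supplied is -94 + 3.5·128 = 354.
Buyers absorb 354 only when they pay Pb with 1194 − 8·Pb = 354, i.e. Pb = 105.
s = Ps − Pb = 128 − 105 = 23.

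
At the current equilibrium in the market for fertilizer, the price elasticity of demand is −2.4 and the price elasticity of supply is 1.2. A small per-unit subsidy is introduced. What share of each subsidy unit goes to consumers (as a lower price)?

For a small subsidy around the equilibrium, the benefit split depends on the relative slopes, which at a point are proportional to the elasticities.
Buyer share = εs/(εs + |εd|) = 1.2/(1.2 + 2.4) = 1/3; seller share = |εd|/(εs + |εd|) = 2/3.

Consumer share = 1/3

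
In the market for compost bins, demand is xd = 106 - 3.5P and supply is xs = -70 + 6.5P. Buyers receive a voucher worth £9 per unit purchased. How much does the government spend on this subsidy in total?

Government cost = £583.875

Pre-subsidy: 106 - 3.5P = -70 + 6.5P gives P* = 17.6, x* = 44.4.
With the rebate, buyers effectively pay Pb = Ps − 9, where Ps is the price sellers receive.
Demand in terms of Ps becomes xd = 106 − 3.5(Ps − 9) = 137.5 - 3.5Ps. Setting this equal to supply: 137.5 - 3.5Ps = -70 + 6.5Ps, so Ps = 20.75.
Buyers pay Pb = 20.75 − 9 = 11.75; x' = -70 + 6.5·20.75 = 64.875.
Government outlay = subsidy × quantity = 9 × 64.875 = 583.875.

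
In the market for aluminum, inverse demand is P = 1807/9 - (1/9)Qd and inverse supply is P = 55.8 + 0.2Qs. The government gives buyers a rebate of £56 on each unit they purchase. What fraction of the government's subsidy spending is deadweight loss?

Pre-subsidy: 1807/9 - (1/9)Q = 55.8 + 0.2Q gives Q* = 466 and P* = 149.
With the rebate, buyers effectively pay Pb = Ps − 56, where Ps is the price sellers receive.
On the curves, Pb = 1807/9 - (1/9)Q and Ps = 55.8 + 0.2Q; the wedge Ps − Pb = 56 gives 55.8 + 0.2Q − (1807/9 - (1/9)Q) = 56, so Q' = 646.
Then Pb = 1807/9 − (1/9)·646 = 129 and Ps = 55.8 + 0.2·646 = 185.
ΔCS = ½(466 + 646)(149 − 129) = 11120; ΔPS = ½(466 + 646)(185 − 149) = 20016.
Government spending = 56 × 646 = 36176.
DWL = ½ × 56 × (646 − 466) = 5040; fraction = 5040 / 36176 = 45/323.

DWL / government spending = 45/323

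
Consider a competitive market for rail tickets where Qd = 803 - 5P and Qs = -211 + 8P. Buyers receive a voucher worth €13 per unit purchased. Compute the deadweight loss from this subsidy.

Pre-subsidy: 803 - 5P = -211 + 8P gives P* = 78, Q* = 413.
With the rebate, buyers effectively pay Pb = Ps − 13, where Ps is the price sellers receive.
Demand in terms of Ps becomes Qd = 803 − 5(Ps − 13) = 868 - 5Ps. Setting this equal to supply: 868 - 5Ps = -211 + 8Ps, so Ps = 83.
Buyers pay Pb = 83 − 13 = 70; Q' = -211 + 8·83 = 453.
The subsidy expands output by 453 − 413 = 40 past the efficient level; on those units the gap between marginal cost and willingness to pay runs from 0 up to 13.
DWL = ½ × 13 × 40 = 260.

Deadweight loss = €260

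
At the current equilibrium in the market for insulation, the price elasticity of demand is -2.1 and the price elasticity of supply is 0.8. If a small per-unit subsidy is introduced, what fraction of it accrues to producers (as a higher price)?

Producer share = 21/29

For a small subsidy around the equilibrium, the benefit split depends on the relative slopes, which at a point are proportional to the elasticities.
Buyer share = εs/(εs + |εd|) = 0.8/(0.8 + 2.1) = 8/29; seller share = |εd|/(εs + |εd|) = 21/29.
So producers capture 21/29 of the subsidy.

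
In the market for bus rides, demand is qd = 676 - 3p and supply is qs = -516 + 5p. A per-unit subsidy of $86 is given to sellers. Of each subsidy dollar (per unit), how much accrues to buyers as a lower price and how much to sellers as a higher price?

Pre-subsidy: 676 - 3p = -516 + 5p gives p* = 149, q* = 229.
With the subsidy, sellers receive ps = pb + 86 for each unit, where pb is the price buyers pay.
Supply in terms of pb becomes qs = -516 + 5(pb + 86) = -86 + 5pb. Setting this equal to demand: 676 - 3pb = -86 + 5pb, so pb = 95.25.
Sellers receive ps = 95.25 + 86 = 181.25; q' = 676 − 3·95.25 = 390.25.
Buyers' price falls by p* − pb = 149 − 95.25 = 53.75; sellers' price rises by ps − p* = 181.25 − 149 = 32.25.

Buyers gain $53.75 per unit; sellers gain $32.25 per unit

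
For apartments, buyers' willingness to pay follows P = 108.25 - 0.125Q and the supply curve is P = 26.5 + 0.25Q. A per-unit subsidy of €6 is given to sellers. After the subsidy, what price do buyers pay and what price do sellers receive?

Buyers pay €79; sellers receive €85

Pre-subsidy: 108.25 - 0.125Q = 26.5 + 0.25Q gives Q* = 218 and P* = 81.
With the subsidy, sellers receive Ps = Pb + 6 for each unit, where Pb is the price buyers pay.
On the curves, Pb = 108.25 - 0.125Q and Ps = 26.5 + 0.25Q; the wedge Ps − Pb = 6 gives 26.5 + 0.25Q − (108.25 - 0.125Q) = 6, so Q' = 234.
Then Pb = 108.25 − 0.125·234 = 79 and Ps = 26.5 + 0.25·234 = 85.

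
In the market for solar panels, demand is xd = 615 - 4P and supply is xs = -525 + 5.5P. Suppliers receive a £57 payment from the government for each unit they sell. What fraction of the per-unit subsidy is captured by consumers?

Consumer share = 11/19

Pre-subsidy: 615 - 4P = -525 + 5.5P gives P* = 120, x* = 135.
With the subsidy, sellers receive Ps = Pb + 57 for each unit, where Pb is the price buyers pay.
Supply in terms of Pb becomes xs = -525 + 5.5(Pb + 57) = -211.5 + 5.5Pb. Setting this equal to demand: 615 - 4Pb = -211.5 + 5.5Pb, so Pb = 87.
Sellers receive Ps = 87 + 57 = 144; x' = 615 − 4·87 = 267.
Buyers' price falls by P* − Pb = 120 − 87 = 33; sellers' price rises by Ps − P* = 144 − 120 = 24.
So consumers capture 33/57 = 11/19 of each unit of subsidy.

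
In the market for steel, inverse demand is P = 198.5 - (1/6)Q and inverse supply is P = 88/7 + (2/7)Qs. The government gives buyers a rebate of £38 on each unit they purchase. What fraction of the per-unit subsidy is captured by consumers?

Consumer share = 7/19

Pre-subsidy: 198.5 - (1/6)Q = 88/7 + (2/7)Q gives Q* = 411 and P* = 130.
With the rebate, buyers effectively pay Pb = Ps − 38, where Ps is the price sellers receive.
On the curves, Pb = 198.5 - (1/6)Q and Ps = 88/7 + (2/7)Q; the wedge Ps − Pb = 38 gives 88/7 + (2/7)Q − (198.5 - (1/6)Q) = 38, so Q' = 495.
Then Pb = 198.5 − (1/6)·495 = 116 and Ps = 88/7 + (2/7)·495 = 154.
Buyers' price falls by P* − Pb = 130 − 116 = 14; sellers' price rises by Ps − P* = 154 − 130 = 24.
So consumers capture 14/38 = 7/19 of each unit of subsidy.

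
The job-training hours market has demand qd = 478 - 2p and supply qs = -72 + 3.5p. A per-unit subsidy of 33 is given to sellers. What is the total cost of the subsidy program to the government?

Government cost = 10560

Pre-subsidy: 478 - 2p = -72 + 3.5p gives p* = 100, q* = 278.
With the subsidy, sellers receive ps = pb + 33 for each unit, where pb is the price buyers pay.
Supply in terms of pb becomes qs = -72 + 3.5(pb + 33) = 43.5 + 3.5pb. Setting this equal to demand: 478 - 2pb = 43.5 + 3.5pb, so pb = 79.
Sellers receive ps = 79 + 33 = 112; q' = 478 − 2·79 = 320.
Government outlay = subsidy × quantity = 33 × 320 = 10560.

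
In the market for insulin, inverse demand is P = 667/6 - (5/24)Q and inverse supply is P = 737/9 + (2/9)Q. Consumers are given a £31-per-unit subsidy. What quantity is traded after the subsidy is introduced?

Pre-subsidy: 667/6 - (5/24)Q = 737/9 + (2/9)Q gives Q* = 68 and P* = 97.
With the rebate, buyers effectively pay Pb = Ps − 31, where Ps is the price sellers receive.
On the curves, Pb = 667/6 - (5/24)Q and Ps = 737/9 + (2/9)Q; the wedge Ps − Pb = 31 gives 737/9 + (2/9)Q − (667/6 - (5/24)Q) = 31, so Q' = 140.
Then Pb = 667/6 − (5/24)·140 = 82 and Ps = 737/9 + (2/9)·140 = 113.

Q' = 140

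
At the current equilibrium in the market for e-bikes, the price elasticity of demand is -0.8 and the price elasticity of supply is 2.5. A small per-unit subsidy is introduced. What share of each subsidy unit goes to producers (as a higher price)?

Producer share = 8/33

For a small subsidy around the equilibrium, the benefit split depends on the relative slopes, which at a point are proportional to the elasticities.
Buyer share = εs/(εs + |εd|) = 2.5/(2.5 + 0.8) = 25/33; seller share = |εd|/(εs + |εd|) = 8/33.
So producers capture 8/33 of the subsidy.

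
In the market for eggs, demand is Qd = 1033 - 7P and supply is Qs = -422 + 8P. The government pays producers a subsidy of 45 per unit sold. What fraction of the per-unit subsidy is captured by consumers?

Consumer share = 8/15

Pre-subsidy: 1033 - 7P = -422 + 8P gives P* = 97, Q* = 354.
With the subsidy, sellers receive Ps = Pb + 45 for each unit, where Pb is the price buyers pay.
Supply in terms of Pb becomes Qs = -422 + 8(Pb + 45) = -62 + 8Pb. Setting this equal to demand: 1033 - 7Pb = -62 + 8Pb, so Pb = 73.
Sellers receive Ps = 73 + 45 = 118; Q' = 1033 − 7·73 = 522.
Buyers' price falls by P* − Pb = 97 − 73 = 24; sellers' price rises by Ps − P* = 118 − 97 = 21.
So consumers capture 24/45 = 8/15 of each unit of subsidy.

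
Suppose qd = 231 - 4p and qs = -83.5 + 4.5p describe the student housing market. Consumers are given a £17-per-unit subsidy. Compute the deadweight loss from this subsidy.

Pre-subsidy: 231 - 4p = -83.5 + 4.5p gives p* = 37, q* = 83.
With the rebate, buyers effectively pay pb = ps − 17, where ps is the price sellers receive.
Demand in terms of ps becomes qd = 231 − 4(ps − 17) = 299 - 4ps. Setting this equal to supply: 299 - 4ps = -83.5 + 4.5ps, so ps = 45.
Buyers pay pb = 45 − 17 = 28; q' = -83.5 + 4.5·45 = 119.
The subsidy expands output by 119 − 83 = 36 past the efficient level; on those units the gap between marginal cost and willingness to pay runs from 0 up to 17.
DWL = ½ × 17 × 36 = 306.

Deadweight loss = £306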